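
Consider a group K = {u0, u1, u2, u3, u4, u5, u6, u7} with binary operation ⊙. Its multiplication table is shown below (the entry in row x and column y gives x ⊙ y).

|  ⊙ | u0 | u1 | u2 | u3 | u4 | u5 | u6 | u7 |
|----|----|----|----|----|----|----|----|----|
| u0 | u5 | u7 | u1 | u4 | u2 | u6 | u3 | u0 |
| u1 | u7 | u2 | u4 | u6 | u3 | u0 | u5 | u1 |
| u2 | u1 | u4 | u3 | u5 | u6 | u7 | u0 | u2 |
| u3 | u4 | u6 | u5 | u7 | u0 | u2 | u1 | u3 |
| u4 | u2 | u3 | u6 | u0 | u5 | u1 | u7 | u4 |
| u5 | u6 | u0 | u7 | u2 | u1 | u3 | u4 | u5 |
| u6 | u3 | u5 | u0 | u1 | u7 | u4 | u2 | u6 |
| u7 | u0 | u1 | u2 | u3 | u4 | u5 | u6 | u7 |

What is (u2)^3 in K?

u5

u2^1 = u2
u2^2 = u2 ⊙ u2 = u3
u2^3 = u3 ⊙ u2 = u5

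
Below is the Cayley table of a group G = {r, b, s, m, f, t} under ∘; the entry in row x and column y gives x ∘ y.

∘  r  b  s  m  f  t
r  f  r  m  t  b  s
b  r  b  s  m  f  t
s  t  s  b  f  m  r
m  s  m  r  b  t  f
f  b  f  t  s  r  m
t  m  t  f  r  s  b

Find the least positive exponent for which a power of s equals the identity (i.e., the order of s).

The identity element is b (its row matches the header).
s^1 = s
s^2 = s ∘ s = b
The first power of s equal to the identity is s^2, so ord(s) = 2.

2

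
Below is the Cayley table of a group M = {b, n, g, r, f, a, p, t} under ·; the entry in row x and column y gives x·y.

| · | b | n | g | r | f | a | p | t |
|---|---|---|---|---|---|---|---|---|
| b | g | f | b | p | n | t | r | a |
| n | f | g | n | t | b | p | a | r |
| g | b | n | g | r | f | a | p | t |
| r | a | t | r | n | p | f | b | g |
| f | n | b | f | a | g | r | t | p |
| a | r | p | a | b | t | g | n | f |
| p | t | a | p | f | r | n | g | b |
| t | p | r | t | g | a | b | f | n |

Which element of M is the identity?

g

The identity e satisfies e·x = x for all x, so its row in the table reproduces the column headers.
Row g reads: b, n, g, r, f, a, p, t — exactly the header order. So g is the identity.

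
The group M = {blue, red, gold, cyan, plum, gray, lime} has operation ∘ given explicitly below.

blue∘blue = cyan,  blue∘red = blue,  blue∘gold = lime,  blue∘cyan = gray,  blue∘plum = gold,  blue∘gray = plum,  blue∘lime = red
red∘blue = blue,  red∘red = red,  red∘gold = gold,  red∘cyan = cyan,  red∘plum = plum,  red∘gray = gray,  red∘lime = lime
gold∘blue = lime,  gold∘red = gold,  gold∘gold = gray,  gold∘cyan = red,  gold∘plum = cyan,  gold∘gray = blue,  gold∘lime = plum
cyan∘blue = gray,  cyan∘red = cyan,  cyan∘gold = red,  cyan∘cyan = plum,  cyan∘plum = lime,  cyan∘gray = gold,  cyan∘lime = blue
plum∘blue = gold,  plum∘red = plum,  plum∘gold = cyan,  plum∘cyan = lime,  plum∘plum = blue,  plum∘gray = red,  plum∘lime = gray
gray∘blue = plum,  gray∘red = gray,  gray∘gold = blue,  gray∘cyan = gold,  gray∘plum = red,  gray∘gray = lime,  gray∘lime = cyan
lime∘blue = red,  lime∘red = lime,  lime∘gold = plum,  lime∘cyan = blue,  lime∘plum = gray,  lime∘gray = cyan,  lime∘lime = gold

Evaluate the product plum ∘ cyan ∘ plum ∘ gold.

plum ∘ cyan = lime
lime ∘ plum = gray
gray ∘ gold = blue

blue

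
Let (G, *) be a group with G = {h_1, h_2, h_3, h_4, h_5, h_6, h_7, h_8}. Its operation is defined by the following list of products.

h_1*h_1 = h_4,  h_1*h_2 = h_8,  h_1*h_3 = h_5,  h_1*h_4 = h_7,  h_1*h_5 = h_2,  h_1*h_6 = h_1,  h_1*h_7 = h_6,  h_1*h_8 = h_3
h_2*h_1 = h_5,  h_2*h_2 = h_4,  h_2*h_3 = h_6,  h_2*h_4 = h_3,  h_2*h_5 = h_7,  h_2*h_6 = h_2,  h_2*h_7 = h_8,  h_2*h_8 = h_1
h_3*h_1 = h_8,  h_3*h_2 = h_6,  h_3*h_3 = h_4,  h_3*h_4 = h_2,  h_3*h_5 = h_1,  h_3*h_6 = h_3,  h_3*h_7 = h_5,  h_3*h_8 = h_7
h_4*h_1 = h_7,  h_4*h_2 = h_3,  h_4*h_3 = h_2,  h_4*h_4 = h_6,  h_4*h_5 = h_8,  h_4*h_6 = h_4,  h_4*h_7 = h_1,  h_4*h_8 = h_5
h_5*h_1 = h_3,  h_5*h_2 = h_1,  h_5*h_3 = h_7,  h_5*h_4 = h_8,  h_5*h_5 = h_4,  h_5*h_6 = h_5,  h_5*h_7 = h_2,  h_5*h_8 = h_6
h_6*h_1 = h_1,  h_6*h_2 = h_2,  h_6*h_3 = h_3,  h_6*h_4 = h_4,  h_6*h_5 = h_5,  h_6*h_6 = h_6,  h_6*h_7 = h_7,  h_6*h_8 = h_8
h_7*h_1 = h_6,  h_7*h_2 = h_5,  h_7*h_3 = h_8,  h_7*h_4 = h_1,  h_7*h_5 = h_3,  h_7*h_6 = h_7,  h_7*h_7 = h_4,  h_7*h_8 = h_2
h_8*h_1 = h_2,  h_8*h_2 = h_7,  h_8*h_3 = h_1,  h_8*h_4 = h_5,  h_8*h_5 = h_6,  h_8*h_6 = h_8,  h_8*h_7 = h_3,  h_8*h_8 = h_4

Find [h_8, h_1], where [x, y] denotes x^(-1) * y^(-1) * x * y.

Identity is h_6; from the table h_8^(-1) = h_5 and h_1^(-1) = h_7.
h_5 * h_7 = h_2
h_2 * h_8 = h_1
h_1 * h_1 = h_4
(Structurally, G here is isomorphic to the quaternion group Q_8.)

h_4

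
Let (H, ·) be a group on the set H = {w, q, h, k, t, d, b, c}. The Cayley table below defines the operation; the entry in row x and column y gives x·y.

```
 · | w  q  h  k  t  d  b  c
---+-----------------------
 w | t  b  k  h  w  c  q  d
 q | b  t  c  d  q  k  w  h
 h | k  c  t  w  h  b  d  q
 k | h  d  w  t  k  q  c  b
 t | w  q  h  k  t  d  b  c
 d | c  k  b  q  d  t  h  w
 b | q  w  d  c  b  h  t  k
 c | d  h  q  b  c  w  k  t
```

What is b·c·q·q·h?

w

b·c = k
k·q = d
d·q = k
k·h = w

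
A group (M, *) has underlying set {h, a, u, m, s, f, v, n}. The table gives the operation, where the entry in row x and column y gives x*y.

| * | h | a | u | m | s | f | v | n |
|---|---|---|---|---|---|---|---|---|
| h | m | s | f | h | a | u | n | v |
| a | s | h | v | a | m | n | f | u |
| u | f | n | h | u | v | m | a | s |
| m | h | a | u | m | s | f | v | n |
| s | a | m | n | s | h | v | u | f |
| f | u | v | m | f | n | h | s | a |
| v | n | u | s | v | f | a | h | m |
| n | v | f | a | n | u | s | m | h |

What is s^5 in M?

s

s^1 = s
s^2 = s*s = h
s^3 = h*s = a
s^4 = a*s = m
s^5 = m*s = s
(Structurally, M here is isomorphic to the quaternion group Q_8.)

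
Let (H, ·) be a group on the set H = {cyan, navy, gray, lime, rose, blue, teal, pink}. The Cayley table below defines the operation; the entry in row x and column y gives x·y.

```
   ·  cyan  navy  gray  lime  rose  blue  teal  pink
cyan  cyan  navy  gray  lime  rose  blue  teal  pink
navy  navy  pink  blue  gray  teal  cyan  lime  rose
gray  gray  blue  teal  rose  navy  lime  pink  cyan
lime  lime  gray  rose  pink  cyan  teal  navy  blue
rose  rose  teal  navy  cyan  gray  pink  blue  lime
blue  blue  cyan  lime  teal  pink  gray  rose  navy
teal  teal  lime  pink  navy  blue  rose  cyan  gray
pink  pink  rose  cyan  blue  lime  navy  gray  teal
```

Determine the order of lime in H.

8

The identity element is cyan (its row matches the header).
lime^1 = lime
lime^2 = lime·lime = pink
lime^3 = pink·lime = blue
lime^4 = blue·lime = teal
lime^5 = teal·lime = navy
lime^6 = navy·lime = gray
lime^7 = gray·lime = rose
lime^8 = rose·lime = cyan
The first power of lime equal to the identity is lime^8, so ord(lime) = 8.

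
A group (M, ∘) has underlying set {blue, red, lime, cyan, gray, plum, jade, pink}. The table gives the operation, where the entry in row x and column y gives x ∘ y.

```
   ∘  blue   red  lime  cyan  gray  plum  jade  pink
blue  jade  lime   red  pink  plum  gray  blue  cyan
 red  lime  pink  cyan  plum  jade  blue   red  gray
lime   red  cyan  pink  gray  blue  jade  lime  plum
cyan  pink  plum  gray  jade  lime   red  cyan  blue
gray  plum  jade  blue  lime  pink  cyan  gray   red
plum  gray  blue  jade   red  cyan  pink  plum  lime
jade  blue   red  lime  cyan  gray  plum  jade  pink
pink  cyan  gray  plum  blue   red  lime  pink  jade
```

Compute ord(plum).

4

The identity element is jade (its row matches the header).
plum^1 = plum
plum^2 = plum ∘ plum = pink
plum^3 = pink ∘ plum = lime
plum^4 = lime ∘ plum = jade
The first power of plum equal to the identity is plum^4, so ord(plum) = 4.
(Structurally, M here is isomorphic to Z_2 x Z_4.)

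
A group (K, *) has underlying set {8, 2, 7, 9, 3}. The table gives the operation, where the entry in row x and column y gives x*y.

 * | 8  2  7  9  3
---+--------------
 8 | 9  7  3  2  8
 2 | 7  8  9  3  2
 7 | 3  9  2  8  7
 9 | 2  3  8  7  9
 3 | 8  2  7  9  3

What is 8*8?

Read row 8, column 8: 8*8 = 9.
(Structurally, K here is isomorphic to the cyclic group Z_5.)

9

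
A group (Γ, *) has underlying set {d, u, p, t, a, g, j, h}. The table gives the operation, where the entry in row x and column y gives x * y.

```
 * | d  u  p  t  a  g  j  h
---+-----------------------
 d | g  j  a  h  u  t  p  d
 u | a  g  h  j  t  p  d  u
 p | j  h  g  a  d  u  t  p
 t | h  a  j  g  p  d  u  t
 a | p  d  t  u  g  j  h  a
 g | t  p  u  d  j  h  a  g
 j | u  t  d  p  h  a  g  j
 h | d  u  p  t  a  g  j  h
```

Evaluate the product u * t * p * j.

p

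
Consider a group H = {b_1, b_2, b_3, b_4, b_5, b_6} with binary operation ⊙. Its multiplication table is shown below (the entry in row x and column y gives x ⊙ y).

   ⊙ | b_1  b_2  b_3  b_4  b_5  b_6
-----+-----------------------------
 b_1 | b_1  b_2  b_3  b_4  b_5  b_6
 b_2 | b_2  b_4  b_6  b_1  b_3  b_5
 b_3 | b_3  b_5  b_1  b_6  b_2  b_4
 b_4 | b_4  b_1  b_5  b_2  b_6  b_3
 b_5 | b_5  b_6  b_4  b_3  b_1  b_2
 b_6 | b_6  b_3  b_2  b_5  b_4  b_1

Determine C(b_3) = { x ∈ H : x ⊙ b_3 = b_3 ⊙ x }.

{b_1, b_3}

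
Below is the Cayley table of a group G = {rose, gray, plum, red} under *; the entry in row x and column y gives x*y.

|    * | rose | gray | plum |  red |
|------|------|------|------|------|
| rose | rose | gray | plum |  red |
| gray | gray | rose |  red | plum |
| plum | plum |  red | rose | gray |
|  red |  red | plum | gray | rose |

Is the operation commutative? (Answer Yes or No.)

Check whether the table is symmetric across its main diagonal.
Every entry (row x, col y) equals the entry (row y, col x), so G is abelian.

Yes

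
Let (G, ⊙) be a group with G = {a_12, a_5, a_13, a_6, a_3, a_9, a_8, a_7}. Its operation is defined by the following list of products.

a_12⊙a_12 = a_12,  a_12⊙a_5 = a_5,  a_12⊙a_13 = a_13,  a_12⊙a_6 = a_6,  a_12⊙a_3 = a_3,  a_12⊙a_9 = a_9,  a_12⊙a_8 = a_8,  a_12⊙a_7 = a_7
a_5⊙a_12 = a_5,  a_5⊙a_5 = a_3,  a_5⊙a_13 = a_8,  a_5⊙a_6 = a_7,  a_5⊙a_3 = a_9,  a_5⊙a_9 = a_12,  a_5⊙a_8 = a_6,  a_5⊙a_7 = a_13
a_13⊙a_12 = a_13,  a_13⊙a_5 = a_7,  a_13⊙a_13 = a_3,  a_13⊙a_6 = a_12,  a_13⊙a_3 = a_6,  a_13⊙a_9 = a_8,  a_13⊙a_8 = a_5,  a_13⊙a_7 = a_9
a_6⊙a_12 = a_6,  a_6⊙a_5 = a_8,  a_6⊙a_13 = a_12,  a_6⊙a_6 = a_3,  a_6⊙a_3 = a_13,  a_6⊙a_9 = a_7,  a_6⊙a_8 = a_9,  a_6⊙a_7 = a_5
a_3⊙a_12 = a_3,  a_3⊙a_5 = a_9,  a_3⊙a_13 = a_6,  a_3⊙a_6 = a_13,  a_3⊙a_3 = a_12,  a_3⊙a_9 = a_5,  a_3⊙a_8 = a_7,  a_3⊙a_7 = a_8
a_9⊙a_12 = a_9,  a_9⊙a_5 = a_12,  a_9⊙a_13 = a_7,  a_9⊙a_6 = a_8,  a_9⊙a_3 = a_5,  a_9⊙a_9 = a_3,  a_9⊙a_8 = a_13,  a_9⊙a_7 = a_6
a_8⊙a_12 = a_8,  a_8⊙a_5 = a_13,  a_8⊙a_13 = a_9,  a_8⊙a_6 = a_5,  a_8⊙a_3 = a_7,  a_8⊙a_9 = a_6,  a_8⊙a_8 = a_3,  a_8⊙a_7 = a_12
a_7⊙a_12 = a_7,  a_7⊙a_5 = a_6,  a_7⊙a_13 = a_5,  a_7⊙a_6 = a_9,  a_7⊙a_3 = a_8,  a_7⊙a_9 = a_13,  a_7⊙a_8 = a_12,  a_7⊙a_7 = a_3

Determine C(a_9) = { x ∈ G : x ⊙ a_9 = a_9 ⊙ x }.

{a_12, a_3, a_5, a_9}

Compare row a_9 with column a_9 entry by entry.
a_3 ⊙ a_9 = a_5 = a_9 ⊙ a_3, so a_3 commutes with a_9.
a_8 ⊙ a_9 = a_6 but a_9 ⊙ a_8 = a_13, so a_8 does not.
Collecting the elements that commute with a_9: C(a_9) = {a_12, a_3, a_5, a_9}.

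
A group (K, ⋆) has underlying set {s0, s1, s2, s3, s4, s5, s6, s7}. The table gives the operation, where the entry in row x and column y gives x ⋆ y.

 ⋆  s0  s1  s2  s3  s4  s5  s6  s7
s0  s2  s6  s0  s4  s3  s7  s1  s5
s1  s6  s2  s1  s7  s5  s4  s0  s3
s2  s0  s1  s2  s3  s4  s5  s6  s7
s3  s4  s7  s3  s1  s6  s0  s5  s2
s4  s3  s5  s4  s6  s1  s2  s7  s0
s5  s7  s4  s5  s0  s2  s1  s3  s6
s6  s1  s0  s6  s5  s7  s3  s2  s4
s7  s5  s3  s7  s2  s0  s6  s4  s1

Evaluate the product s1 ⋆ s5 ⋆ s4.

s1 ⋆ s5 = s4
s4 ⋆ s4 = s1

s1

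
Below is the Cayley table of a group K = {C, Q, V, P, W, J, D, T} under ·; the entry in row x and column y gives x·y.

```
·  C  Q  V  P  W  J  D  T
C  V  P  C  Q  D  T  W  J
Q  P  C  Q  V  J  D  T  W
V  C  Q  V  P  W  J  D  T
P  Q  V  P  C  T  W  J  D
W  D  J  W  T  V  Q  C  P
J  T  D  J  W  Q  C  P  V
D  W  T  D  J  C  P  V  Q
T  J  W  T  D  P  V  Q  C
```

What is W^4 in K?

V

W^1 = W
W^2 = W·W = V
W^3 = V·W = W
W^4 = W·W = V
(Structurally, K here is isomorphic to Z_2 x Z_4.)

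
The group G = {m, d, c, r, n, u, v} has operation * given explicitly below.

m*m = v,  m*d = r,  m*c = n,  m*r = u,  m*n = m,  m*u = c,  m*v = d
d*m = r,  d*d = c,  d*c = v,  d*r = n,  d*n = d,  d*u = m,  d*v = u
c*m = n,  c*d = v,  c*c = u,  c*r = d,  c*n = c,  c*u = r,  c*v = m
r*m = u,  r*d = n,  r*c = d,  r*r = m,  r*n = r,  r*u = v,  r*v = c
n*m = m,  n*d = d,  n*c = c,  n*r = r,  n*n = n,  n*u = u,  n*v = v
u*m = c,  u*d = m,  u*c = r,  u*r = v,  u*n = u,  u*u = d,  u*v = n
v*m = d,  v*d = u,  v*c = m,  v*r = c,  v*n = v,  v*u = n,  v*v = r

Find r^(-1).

First locate the identity: row n matches the header, so n is the identity.
Scan row r for n: r*d = n. Hence r^(-1) = d.

d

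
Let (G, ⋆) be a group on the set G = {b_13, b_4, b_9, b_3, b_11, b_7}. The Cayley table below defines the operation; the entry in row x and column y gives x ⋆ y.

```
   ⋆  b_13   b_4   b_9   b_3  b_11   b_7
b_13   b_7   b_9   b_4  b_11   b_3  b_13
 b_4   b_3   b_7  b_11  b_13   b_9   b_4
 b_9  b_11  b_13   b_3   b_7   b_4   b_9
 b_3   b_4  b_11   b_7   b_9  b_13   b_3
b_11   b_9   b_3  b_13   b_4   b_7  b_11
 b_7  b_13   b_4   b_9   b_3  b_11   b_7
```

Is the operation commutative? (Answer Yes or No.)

No

b_3 ⋆ b_11 = b_13 but b_11 ⋆ b_3 = b_4.
Since b_3 and b_11 do not commute, G is not abelian.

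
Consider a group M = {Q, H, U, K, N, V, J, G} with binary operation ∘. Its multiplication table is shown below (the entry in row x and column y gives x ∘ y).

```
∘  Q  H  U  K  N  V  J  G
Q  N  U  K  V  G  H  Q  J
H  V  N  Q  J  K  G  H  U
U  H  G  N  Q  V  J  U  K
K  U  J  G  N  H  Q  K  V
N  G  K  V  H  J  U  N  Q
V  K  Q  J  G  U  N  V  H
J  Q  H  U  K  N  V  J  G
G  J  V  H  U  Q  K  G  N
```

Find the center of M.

An element z is central iff its row equals its column in the table.
For V: V ∘ Q = K ≠ H = Q ∘ V, so V ∉ Z.
Checking each element this way leaves Z(M) = {J, N}.

{J, N}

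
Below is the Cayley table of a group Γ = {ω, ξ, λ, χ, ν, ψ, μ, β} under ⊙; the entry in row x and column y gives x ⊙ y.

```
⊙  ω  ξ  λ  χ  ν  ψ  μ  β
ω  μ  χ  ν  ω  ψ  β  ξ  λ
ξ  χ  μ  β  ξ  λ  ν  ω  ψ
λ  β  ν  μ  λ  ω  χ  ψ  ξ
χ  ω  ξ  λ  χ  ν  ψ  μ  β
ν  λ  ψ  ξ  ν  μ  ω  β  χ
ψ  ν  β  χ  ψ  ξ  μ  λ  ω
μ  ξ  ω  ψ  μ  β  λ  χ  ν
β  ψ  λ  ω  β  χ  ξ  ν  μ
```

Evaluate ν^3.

β

ν^1 = ν
ν^2 = ν ⊙ ν = μ
ν^3 = μ ⊙ ν = β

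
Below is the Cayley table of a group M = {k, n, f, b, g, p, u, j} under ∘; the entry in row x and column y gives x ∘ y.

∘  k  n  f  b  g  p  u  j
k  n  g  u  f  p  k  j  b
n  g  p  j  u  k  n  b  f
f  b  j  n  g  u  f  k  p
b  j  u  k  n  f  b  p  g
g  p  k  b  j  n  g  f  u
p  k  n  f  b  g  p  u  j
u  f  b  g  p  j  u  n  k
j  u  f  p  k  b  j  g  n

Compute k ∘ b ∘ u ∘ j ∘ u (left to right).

p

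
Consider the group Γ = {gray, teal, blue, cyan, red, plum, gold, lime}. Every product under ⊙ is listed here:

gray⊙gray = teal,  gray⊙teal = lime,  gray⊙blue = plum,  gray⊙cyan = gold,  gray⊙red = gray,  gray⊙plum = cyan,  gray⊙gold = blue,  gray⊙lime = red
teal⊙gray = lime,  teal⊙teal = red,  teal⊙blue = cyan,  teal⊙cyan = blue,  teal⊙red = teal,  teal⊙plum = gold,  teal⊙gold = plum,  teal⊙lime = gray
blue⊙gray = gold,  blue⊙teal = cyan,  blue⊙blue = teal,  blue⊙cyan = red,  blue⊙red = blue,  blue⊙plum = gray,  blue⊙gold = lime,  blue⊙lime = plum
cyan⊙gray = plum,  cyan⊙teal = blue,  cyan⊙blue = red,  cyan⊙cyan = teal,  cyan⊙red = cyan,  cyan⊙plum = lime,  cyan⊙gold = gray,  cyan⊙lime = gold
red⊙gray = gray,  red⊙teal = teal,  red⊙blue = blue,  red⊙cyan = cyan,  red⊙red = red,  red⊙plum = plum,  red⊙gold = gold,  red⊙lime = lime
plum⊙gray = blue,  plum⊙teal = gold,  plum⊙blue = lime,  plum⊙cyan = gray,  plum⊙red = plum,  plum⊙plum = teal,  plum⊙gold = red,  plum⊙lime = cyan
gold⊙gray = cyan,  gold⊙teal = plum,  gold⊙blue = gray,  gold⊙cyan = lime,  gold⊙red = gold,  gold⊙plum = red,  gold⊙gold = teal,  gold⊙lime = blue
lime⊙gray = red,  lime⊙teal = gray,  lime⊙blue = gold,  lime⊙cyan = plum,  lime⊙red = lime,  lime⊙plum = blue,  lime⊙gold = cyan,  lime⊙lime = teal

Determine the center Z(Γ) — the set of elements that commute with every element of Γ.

{red, teal}

An element z is central iff its row equals its column in the table.
For plum: plum ⊙ blue = lime ≠ gray = blue ⊙ plum, so plum ∉ Z.
Checking each element this way leaves Z(Γ) = {red, teal}.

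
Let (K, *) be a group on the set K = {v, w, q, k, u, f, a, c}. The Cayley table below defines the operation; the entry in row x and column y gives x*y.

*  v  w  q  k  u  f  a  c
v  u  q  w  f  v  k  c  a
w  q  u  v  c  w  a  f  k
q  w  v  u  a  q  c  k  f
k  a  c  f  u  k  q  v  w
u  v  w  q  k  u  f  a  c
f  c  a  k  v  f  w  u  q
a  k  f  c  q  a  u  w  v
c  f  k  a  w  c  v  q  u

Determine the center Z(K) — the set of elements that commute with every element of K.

{u, w}

An element z is central iff its row equals its column in the table.
For f: f*c = q ≠ v = c*f, so f ∉ Z.
Checking each element this way leaves Z(K) = {u, w}.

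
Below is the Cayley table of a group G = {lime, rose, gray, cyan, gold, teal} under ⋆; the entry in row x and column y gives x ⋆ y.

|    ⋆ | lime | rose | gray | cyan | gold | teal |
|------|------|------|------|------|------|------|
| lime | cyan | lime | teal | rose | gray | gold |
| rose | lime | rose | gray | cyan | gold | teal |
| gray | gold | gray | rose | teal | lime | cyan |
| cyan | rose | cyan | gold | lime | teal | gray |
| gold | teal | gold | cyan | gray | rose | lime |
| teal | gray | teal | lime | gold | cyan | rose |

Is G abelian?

No

lime ⋆ gold = gray but gold ⋆ lime = teal.
Since lime and gold do not commute, G is not abelian.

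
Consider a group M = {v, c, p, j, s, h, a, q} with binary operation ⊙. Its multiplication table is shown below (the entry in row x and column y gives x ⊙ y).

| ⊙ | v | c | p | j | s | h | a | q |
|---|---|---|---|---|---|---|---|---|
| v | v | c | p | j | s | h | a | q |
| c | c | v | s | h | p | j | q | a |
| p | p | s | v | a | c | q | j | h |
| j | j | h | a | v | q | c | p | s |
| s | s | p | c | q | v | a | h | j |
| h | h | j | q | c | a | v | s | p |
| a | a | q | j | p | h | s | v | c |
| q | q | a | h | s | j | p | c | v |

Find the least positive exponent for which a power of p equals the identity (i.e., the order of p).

The identity element is v (its row matches the header).
p^1 = p
p^2 = p ⊙ p = v
The first power of p equal to the identity is p^2, so ord(p) = 2.

2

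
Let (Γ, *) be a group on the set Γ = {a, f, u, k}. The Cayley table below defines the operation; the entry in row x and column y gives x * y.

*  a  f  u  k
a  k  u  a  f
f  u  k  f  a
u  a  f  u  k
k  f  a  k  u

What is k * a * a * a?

a

k * a = f
f * a = u
u * a = a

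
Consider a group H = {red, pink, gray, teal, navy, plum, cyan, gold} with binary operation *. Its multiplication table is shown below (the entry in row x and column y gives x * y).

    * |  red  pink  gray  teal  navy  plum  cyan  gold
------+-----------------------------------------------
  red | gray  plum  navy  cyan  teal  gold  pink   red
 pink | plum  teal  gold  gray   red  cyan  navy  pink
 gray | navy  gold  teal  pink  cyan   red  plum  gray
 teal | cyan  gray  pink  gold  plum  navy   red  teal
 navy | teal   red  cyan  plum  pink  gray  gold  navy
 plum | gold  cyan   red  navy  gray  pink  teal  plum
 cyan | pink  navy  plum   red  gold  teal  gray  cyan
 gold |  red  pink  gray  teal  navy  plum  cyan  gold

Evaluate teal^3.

teal^1 = teal
teal^2 = teal * teal = gold
teal^3 = gold * teal = teal

teal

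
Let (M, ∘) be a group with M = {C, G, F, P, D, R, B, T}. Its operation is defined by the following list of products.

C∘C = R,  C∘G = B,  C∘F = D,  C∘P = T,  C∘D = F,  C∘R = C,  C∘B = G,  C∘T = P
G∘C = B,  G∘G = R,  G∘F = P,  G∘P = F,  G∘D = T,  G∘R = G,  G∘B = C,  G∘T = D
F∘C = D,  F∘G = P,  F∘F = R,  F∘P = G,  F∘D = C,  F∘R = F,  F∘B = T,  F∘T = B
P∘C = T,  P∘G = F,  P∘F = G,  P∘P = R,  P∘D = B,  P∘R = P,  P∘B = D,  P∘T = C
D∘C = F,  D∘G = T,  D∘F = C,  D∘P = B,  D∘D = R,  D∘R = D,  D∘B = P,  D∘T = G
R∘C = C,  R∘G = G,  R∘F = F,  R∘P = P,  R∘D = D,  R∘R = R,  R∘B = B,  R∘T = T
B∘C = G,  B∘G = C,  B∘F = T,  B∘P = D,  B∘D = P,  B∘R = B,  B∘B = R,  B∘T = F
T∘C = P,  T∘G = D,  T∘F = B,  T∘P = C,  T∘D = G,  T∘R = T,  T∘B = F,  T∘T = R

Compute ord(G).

The identity element is R (its row matches the header).
G^1 = G
G^2 = G ∘ G = R
The first power of G equal to the identity is G^2, so ord(G) = 2.

2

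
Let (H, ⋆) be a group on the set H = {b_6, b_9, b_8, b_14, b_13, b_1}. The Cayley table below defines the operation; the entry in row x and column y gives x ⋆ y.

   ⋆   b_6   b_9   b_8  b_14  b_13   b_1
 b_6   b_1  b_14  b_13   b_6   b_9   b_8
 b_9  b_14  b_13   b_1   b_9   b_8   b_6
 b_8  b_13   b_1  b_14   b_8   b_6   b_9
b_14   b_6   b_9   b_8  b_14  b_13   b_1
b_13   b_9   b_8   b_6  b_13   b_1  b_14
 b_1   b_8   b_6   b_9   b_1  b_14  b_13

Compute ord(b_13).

3

The identity element is b_14 (its row matches the header).
b_13^1 = b_13
b_13^2 = b_13 ⋆ b_13 = b_1
b_13^3 = b_1 ⋆ b_13 = b_14
The first power of b_13 equal to the identity is b_13^3, so ord(b_13) = 3.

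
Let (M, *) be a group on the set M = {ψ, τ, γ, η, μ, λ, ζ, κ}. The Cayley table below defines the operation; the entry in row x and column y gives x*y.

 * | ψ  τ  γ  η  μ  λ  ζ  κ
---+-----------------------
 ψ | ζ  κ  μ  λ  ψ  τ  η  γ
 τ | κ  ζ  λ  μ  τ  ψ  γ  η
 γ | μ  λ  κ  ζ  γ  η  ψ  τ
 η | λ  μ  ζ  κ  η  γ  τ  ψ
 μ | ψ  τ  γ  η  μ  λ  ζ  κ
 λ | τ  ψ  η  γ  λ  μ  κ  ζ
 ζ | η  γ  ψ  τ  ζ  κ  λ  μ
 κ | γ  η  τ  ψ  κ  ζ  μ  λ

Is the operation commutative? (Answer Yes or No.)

Check whether the table is symmetric across its main diagonal.
Every entry (row x, col y) equals the entry (row y, col x), so M is abelian.

Yes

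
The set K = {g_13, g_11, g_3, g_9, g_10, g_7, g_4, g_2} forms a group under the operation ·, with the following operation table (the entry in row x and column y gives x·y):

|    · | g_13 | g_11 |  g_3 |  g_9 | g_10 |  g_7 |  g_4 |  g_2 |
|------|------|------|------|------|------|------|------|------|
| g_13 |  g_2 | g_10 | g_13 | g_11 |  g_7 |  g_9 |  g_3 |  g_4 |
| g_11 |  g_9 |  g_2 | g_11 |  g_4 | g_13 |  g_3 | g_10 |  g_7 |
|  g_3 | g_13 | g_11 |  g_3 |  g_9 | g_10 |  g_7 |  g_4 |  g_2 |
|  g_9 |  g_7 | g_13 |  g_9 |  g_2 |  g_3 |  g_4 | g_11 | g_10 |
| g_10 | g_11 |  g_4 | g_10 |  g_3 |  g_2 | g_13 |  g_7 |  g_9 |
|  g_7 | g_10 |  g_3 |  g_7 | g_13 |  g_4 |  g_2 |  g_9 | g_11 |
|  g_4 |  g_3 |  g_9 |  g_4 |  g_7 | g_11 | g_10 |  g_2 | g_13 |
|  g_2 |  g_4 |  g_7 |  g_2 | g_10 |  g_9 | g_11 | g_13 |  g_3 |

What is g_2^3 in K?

g_2^1 = g_2
g_2^2 = g_2·g_2 = g_3
g_2^3 = g_3·g_2 = g_2

g_2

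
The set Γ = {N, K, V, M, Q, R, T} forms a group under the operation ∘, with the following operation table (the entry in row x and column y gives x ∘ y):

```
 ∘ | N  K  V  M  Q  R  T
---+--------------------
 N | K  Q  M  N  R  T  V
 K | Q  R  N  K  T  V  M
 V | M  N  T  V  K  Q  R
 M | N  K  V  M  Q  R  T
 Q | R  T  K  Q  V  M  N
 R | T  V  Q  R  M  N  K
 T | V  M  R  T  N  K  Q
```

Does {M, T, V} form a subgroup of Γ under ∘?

No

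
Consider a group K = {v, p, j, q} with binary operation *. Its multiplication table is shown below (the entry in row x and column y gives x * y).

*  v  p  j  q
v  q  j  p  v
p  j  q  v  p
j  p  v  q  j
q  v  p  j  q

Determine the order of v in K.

The identity element is q (its row matches the header).
v^1 = v
v^2 = v * v = q
The first power of v equal to the identity is v^2, so ord(v) = 2.
(Structurally, K here is isomorphic to the Klein four-group V_4.)

2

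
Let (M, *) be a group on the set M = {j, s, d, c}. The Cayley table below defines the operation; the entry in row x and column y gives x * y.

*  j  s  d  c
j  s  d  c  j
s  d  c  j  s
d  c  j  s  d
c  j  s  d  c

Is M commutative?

Check whether the table is symmetric across its main diagonal.
Every entry (row x, col y) equals the entry (row y, col x), so M is abelian.

Yes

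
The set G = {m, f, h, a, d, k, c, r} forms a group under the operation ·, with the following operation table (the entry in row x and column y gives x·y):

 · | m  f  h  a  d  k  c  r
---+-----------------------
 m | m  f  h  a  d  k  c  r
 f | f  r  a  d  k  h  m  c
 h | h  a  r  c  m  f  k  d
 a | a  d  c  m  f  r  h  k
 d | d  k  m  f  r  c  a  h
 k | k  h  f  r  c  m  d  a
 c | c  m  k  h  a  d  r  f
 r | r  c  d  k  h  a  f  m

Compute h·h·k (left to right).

a

h·h = r
r·k = a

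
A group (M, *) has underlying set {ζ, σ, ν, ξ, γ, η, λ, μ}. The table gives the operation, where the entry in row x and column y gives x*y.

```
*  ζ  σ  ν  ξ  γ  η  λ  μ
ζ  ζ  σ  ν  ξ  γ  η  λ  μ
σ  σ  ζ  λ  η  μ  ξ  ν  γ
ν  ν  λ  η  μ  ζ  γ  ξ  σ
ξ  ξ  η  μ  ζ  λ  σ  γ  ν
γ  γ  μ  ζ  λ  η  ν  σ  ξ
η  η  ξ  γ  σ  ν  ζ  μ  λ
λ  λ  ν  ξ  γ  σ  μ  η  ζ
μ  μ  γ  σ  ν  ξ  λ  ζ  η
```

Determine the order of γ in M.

The identity element is ζ (its row matches the header).
γ^1 = γ
γ^2 = γ*γ = η
γ^3 = η*γ = ν
γ^4 = ν*γ = ζ
The first power of γ equal to the identity is γ^4, so ord(γ) = 4.

4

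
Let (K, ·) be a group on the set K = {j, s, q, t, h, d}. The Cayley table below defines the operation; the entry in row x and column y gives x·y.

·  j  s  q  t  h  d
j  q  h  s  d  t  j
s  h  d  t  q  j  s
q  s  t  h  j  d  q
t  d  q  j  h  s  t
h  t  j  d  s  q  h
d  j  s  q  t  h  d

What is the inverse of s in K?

s

First locate the identity: row d matches the header, so d is the identity.
Scan row s for d: s·s = d. Hence s^(-1) = s.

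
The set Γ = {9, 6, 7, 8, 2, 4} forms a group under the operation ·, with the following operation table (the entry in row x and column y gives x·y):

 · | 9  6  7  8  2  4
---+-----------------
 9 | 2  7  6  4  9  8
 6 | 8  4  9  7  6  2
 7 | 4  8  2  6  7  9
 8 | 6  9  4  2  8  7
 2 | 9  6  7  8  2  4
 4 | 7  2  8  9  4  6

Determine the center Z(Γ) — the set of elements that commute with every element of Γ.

An element z is central iff its row equals its column in the table.
For 7: 7·4 = 9 ≠ 8 = 4·7, so 7 ∉ Z.
Checking each element this way leaves Z(Γ) = {2}.
(Structurally, Γ here is isomorphic to the symmetric group S_3.)

{2}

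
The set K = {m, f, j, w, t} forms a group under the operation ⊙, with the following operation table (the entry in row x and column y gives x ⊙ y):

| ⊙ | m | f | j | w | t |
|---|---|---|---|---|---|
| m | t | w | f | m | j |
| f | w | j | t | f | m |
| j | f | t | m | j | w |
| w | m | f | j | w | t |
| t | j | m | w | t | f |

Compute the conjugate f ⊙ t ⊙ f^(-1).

The identity is w. In row f, the entry w sits in column m, so f^(-1) = m.
f ⊙ t = m
m ⊙ m = t

t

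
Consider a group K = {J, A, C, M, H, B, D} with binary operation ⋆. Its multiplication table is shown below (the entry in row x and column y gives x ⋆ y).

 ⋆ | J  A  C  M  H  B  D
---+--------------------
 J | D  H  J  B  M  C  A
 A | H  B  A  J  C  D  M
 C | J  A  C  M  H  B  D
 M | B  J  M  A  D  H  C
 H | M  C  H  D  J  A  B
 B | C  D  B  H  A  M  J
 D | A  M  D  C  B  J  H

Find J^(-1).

First locate the identity: row C matches the header, so C is the identity.
Scan row J for C: J ⋆ B = C. Hence J^(-1) = B.

B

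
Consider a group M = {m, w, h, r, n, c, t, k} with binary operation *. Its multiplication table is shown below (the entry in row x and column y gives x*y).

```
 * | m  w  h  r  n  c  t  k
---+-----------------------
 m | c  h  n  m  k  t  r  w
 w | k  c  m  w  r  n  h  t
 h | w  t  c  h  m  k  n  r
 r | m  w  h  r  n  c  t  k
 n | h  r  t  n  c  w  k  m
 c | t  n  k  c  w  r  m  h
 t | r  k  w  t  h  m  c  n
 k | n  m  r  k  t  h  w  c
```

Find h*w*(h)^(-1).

n

The identity is r. In row h, the entry r sits in column k, so h^(-1) = k.
h*w = t
t*k = n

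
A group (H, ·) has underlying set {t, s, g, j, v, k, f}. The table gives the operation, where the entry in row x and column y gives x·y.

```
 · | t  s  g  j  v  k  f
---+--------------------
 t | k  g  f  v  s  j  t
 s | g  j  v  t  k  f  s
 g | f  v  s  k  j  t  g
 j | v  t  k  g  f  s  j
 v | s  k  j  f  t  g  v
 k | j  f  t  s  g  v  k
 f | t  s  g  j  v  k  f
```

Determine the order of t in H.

7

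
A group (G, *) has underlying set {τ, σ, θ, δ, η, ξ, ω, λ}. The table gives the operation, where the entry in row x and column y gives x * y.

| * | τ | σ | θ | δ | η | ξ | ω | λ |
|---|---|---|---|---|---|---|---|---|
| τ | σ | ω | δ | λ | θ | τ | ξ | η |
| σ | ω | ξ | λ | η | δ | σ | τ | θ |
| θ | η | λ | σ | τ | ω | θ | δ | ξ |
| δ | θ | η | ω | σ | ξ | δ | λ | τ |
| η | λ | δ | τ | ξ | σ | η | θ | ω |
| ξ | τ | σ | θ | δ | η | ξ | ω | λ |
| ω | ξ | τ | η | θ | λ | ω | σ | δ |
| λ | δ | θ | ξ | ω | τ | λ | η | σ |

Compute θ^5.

θ

θ^1 = θ
θ^2 = θ * θ = σ
θ^3 = σ * θ = λ
θ^4 = λ * θ = ξ
θ^5 = ξ * θ = θ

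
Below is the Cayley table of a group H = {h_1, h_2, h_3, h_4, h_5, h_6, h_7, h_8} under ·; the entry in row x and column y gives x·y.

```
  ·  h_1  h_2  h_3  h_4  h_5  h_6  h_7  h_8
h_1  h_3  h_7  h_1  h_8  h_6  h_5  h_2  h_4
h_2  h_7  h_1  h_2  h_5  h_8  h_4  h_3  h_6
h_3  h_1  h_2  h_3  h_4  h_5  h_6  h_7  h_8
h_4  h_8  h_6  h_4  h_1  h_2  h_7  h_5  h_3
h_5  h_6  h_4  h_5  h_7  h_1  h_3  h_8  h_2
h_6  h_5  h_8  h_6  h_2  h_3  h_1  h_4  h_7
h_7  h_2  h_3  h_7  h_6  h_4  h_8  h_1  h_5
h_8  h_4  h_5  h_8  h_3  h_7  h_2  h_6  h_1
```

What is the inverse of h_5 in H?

h_6

First locate the identity: row h_3 matches the header, so h_3 is the identity.
Scan row h_5 for h_3: h_5·h_6 = h_3. Hence h_5^(-1) = h_6.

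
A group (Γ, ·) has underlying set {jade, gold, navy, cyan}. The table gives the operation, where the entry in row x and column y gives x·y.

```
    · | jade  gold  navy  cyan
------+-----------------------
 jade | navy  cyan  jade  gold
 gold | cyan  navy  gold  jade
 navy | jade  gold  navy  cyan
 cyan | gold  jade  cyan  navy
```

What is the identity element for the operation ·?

The identity e satisfies e·x = x for all x, so its row in the table reproduces the column headers.
Row navy reads: jade, gold, navy, cyan — exactly the header order. So navy is the identity.
(Structurally, Γ here is isomorphic to the Klein four-group V_4.)

navy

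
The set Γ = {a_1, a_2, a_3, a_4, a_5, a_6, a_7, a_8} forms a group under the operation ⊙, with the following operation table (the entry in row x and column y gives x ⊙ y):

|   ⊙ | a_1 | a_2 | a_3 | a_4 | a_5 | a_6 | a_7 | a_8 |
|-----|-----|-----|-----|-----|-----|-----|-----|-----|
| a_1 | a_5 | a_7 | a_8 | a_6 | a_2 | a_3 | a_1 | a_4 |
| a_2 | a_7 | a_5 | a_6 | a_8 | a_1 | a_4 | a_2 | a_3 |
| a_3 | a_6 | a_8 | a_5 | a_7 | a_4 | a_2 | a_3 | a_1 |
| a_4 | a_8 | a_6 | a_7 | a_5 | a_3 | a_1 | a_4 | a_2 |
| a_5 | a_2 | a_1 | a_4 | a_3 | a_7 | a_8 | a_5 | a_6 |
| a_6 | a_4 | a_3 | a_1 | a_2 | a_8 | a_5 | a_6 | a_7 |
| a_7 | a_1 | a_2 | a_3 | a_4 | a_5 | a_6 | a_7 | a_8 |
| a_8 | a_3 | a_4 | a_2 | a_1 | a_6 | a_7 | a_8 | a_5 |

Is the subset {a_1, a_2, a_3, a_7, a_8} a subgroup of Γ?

a_8 ⊙ a_8 = a_5, which is not in {a_1, a_2, a_3, a_7, a_8}.
The subset is not closed under ⊙, so it is not a subgroup.

No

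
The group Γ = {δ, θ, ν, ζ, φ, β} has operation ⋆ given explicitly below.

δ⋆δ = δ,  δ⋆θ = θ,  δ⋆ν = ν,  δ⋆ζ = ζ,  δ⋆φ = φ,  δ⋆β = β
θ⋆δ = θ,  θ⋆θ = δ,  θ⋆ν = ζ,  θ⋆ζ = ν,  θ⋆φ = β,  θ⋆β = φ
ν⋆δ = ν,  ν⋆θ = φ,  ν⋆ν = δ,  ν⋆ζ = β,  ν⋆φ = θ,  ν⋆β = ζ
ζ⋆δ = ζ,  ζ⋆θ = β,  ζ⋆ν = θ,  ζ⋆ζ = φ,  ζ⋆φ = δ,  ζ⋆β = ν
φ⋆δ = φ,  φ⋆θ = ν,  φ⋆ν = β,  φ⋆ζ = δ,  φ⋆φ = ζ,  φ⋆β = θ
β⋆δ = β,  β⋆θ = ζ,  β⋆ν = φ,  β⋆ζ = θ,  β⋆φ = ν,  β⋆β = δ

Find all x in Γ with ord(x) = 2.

{β, θ, ν}

Identity is δ. Compute the order of each non-identity element by repeated multiplication:
  θ: θ → δ  (order 2)
  ν: ν → δ  (order 2)
  ζ: ζ → φ → δ  (order 3)
  φ: φ → ζ → δ  (order 3)
  β: β → δ  (order 2)
Elements of order 2: {β, θ, ν}.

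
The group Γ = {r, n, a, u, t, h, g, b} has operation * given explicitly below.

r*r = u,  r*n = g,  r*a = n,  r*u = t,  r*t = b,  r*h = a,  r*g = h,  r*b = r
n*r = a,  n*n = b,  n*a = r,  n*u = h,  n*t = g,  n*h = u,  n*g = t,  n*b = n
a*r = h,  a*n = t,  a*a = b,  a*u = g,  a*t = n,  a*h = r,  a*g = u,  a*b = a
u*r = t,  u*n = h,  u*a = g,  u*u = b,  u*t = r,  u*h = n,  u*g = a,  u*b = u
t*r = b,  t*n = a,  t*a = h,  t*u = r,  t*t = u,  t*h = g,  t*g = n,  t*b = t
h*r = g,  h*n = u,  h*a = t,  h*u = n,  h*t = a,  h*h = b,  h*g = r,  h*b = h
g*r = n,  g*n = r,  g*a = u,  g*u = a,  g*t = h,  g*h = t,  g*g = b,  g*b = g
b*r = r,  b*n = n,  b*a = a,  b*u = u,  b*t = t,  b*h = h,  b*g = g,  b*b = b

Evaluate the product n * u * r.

g

n * u = h
h * r = g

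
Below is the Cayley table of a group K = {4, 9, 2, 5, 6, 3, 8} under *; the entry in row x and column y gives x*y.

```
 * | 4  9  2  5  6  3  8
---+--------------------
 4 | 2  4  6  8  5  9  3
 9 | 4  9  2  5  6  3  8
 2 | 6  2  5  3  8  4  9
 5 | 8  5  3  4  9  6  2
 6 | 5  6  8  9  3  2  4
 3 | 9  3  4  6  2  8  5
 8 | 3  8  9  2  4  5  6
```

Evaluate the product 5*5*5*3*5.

5*5 = 4
4*5 = 8
8*3 = 5
5*5 = 4

4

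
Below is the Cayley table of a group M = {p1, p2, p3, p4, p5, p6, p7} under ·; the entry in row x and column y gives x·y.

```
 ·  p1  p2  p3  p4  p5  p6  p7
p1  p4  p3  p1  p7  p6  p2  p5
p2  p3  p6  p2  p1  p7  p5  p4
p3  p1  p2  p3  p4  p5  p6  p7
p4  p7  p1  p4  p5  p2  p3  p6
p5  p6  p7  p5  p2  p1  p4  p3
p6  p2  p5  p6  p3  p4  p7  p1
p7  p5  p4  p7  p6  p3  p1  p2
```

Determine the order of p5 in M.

The identity element is p3 (its row matches the header).
p5^1 = p5
p5^2 = p5·p5 = p1
p5^3 = p1·p5 = p6
p5^4 = p6·p5 = p4
p5^5 = p4·p5 = p2
p5^6 = p2·p5 = p7
p5^7 = p7·p5 = p3
The first power of p5 equal to the identity is p5^7, so ord(p5) = 7.
(Structurally, M here is isomorphic to the cyclic group Z_7.)

7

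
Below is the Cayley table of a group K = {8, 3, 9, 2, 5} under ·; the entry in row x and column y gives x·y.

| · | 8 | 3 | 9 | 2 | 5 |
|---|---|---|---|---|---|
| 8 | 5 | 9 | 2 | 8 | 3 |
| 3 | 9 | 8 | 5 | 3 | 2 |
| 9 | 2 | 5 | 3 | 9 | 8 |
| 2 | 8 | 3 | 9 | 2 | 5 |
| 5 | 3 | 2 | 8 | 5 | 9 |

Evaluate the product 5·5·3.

5

5·5 = 9
9·3 = 5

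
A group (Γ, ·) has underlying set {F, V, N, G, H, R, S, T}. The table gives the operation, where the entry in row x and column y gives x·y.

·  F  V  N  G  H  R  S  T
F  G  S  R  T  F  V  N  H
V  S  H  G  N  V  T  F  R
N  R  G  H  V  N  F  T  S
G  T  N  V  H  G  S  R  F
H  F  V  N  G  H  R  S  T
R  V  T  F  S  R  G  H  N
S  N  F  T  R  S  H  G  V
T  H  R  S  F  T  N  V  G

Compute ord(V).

The identity element is H (its row matches the header).
V^1 = V
V^2 = V·V = H
The first power of V equal to the identity is V^2, so ord(V) = 2.
(Structurally, Γ here is isomorphic to Z_2 x Z_4.)

2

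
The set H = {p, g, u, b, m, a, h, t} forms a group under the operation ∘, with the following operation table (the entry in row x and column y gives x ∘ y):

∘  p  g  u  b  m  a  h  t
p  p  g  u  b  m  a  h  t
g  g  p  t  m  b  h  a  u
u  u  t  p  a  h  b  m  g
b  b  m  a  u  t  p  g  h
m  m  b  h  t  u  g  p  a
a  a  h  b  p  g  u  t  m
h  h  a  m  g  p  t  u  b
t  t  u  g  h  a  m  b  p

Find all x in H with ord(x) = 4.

Identity is p. Compute the order of each non-identity element by repeated multiplication:
  g: g → p  (order 2)
  u: u → p  (order 2)
  b: b → u → a → p  (order 4)
  m: m → u → h → p  (order 4)
  a: a → u → b → p  (order 4)
  h: h → u → m → p  (order 4)
  t: t → p  (order 2)
Elements of order 4: {a, b, h, m}.

{a, b, h, m}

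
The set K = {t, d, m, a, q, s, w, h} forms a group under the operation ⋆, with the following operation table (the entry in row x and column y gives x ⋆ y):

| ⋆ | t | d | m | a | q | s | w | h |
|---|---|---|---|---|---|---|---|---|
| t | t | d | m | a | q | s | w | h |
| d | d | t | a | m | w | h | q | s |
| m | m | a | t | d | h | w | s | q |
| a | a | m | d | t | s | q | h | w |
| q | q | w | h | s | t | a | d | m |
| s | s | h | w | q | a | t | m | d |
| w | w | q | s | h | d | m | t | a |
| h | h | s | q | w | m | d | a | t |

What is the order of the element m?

2

The identity element is t (its row matches the header).
m^1 = m
m^2 = m ⋆ m = t
The first power of m equal to the identity is m^2, so ord(m) = 2.
(Structurally, K here is isomorphic to the elementary abelian group (Z_2)^3.)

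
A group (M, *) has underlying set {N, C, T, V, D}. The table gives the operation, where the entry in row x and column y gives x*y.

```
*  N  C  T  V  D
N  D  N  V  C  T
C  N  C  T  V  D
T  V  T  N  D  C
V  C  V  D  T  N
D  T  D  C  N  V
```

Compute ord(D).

The identity element is C (its row matches the header).
D^1 = D
D^2 = D*D = V
D^3 = V*D = N
D^4 = N*D = T
D^5 = T*D = C
The first power of D equal to the identity is D^5, so ord(D) = 5.

5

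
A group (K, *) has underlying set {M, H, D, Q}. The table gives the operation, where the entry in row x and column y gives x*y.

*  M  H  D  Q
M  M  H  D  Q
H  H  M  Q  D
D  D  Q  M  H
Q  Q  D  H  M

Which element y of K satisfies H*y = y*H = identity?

H

First locate the identity: row M matches the header, so M is the identity.
Scan row H for M: H*H = M. Hence H^(-1) = H.
(Structurally, K here is isomorphic to the Klein four-group V_4.)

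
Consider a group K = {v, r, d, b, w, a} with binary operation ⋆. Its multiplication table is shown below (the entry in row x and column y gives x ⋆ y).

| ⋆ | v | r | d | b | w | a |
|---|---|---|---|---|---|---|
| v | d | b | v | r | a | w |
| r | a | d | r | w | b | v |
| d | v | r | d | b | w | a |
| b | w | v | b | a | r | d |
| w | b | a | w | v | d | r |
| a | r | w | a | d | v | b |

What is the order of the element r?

2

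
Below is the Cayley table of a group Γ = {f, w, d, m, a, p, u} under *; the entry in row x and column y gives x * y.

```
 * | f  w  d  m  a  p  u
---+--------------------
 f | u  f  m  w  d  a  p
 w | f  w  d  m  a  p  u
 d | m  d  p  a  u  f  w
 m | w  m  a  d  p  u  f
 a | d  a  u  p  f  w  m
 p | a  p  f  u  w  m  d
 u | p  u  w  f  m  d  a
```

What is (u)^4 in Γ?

f

u^1 = u
u^2 = u * u = a
u^3 = a * u = m
u^4 = m * u = f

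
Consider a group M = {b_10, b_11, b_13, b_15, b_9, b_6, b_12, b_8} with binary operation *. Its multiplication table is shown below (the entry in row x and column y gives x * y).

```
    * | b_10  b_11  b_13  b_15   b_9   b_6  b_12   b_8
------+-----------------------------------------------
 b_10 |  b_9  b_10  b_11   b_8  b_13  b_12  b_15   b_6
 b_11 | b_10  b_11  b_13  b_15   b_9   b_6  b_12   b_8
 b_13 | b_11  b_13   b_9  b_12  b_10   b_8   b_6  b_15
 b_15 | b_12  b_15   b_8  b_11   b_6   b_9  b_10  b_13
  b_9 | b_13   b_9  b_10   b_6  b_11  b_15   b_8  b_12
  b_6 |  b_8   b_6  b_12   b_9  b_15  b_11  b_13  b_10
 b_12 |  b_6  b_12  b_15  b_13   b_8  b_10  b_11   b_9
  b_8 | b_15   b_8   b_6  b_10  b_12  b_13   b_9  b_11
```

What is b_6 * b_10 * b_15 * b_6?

b_6 * b_10 = b_8
b_8 * b_15 = b_10
b_10 * b_6 = b_12

b_12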